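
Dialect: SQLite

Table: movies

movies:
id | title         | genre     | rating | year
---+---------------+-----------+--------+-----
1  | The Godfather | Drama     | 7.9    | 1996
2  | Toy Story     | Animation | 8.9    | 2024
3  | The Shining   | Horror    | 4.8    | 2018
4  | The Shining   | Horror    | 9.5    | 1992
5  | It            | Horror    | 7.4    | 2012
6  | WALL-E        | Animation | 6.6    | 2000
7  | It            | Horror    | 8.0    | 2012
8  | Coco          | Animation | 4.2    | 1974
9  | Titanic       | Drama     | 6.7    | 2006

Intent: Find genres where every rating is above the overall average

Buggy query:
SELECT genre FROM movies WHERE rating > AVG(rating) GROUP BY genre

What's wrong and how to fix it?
Bug: AVG() is an aggregate; it can't sit directly in WHERE

Fix: Use a subquery for AVG and a HAVING MIN(...) filter so the condition holds for every row in the group

Corrected query:
SELECT genre FROM movies GROUP BY genre HAVING MIN(rating) > (SELECT AVG(rating) FROM movies)

Result:
(no rows)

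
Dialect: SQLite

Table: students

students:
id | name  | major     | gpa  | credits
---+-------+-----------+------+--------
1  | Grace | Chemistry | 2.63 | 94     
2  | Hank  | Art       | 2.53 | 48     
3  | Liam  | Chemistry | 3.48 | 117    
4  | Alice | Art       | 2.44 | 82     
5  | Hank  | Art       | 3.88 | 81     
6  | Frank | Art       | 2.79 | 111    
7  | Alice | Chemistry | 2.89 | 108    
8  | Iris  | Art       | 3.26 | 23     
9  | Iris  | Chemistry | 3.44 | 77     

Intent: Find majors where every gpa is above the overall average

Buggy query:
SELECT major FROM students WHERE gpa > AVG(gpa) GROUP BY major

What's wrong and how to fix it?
Bug: WHERE evaluates per row before aggregation, so AVG() is unavailable

Fix: Use a subquery for AVG and a HAVING MIN(...) filter so the condition holds for every row in the group

Corrected query:
SELECT major FROM students GROUP BY major HAVING MIN(gpa) > (SELECT AVG(gpa) FROM students)

Result:
(no rows)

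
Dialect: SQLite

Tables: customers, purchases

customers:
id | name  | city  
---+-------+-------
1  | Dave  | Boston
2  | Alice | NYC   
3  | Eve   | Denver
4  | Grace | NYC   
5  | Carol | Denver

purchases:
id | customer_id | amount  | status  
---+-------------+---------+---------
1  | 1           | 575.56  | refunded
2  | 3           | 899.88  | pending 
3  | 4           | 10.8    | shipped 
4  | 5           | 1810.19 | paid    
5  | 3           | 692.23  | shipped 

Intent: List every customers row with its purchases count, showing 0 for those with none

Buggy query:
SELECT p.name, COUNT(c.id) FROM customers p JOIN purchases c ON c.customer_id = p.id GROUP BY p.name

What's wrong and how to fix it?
Bug: An inner join excludes parents with zero children

Fix: Use LEFT JOIN so parents without children still appear (COUNT(c.id) gives 0)

Corrected query:
SELECT p.name, COUNT(c.id) FROM customers p LEFT JOIN purchases c ON c.customer_id = p.id GROUP BY p.name

Result:
name  | COUNT(c.id)
------+------------
Alice | 0          
Carol | 1          
Dave  | 1          
Eve   | 2          
Grace | 1          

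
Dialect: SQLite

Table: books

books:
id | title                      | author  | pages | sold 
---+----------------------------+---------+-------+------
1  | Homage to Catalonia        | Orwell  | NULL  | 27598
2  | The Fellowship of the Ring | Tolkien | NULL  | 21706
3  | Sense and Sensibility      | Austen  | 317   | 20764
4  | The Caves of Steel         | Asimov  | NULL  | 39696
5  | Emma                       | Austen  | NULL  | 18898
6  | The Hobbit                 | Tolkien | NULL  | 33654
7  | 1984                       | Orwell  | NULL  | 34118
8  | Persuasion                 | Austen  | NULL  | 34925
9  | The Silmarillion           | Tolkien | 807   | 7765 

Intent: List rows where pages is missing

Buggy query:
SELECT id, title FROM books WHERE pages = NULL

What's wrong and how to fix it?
Bug: '= NULL' is always unknown in SQL three-valued logic, so no rows match

Fix: Replace '= NULL' with 'IS NULL'

Corrected query:
SELECT id, title FROM books WHERE pages IS NULL

Result:
id | title                     
---+---------------------------
1  | Homage to Catalonia       
2  | The Fellowship of the Ring
4  | The Caves of Steel        
5  | Emma                      
6  | The Hobbit                
7  | 1984                      
8  | Persuasion                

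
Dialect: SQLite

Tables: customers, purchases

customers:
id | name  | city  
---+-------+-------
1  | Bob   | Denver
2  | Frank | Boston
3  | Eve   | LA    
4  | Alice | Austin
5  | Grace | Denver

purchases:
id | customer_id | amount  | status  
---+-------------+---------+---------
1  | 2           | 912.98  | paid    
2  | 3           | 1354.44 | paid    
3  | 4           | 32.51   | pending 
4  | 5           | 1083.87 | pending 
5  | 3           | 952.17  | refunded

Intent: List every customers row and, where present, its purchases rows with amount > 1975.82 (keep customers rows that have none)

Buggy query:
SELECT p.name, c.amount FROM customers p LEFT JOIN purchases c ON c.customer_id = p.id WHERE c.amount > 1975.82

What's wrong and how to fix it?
Bug: A WHERE condition on the right-hand table after LEFT JOIN drops unmatched parents

Fix: Put 'c.amount > 1975.82' in the JOIN's ON clause instead of WHERE

Corrected query:
SELECT p.name, c.amount FROM customers p LEFT JOIN purchases c ON c.customer_id = p.id AND c.amount > 1975.82

Result:
name  | amount
------+-------
Bob   | NULL  
Frank | NULL  
Eve   | NULL  
Alice | NULL  
Grace | NULL  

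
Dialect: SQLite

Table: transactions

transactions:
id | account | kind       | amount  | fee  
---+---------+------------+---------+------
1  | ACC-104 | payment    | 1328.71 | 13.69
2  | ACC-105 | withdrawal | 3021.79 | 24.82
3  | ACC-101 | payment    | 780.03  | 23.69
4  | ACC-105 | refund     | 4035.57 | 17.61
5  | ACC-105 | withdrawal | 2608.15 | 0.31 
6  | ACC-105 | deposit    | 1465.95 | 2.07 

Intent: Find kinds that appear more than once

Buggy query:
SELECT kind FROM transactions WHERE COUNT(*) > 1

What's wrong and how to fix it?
Bug: WHERE can't reference COUNT(*); aggregates are computed after WHERE

Fix: Group first, then use HAVING for the count condition

Corrected query:
SELECT kind FROM transactions GROUP BY kind HAVING COUNT(*) > 1

Result:
kind      
----------
payment   
withdrawal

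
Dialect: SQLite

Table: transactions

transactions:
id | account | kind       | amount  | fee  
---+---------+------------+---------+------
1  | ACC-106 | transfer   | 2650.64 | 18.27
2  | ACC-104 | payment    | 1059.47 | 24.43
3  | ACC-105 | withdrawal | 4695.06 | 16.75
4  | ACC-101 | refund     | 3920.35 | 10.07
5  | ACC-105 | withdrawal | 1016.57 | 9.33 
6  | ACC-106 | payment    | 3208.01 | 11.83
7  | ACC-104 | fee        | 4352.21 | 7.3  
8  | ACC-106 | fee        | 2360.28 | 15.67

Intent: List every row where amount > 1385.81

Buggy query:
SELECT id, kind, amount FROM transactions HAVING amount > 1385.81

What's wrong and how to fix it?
Bug: HAVING filters the output of aggregation, but this query has no GROUP BY and no aggregate functions, so SQLite rejects it (HAVING clause on a non-aggregate query); the condition here is per row

Fix: Use WHERE for row-level filtering

Corrected query:
SELECT id, kind, amount FROM transactions WHERE amount > 1385.81

Result:
id | kind       | amount 
---+------------+--------
1  | transfer   | 2650.64
3  | withdrawal | 4695.06
4  | refund     | 3920.35
6  | payment    | 3208.01
7  | fee        | 4352.21
8  | fee        | 2360.28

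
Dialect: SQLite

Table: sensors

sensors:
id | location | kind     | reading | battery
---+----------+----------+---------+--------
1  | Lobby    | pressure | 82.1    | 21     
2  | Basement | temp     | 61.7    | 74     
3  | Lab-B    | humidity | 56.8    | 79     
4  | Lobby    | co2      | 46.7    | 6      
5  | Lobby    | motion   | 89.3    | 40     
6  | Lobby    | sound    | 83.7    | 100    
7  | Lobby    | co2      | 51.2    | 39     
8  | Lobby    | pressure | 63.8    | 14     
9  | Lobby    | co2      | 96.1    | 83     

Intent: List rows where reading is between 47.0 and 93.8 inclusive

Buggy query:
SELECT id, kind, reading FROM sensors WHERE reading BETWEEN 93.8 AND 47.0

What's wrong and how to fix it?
Bug: The bounds are reversed; BETWEEN a AND b requires a <= b to match anything

Fix: Swap the bounds so the smaller value comes first

Corrected query:
SELECT id, kind, reading FROM sensors WHERE reading BETWEEN 47.0 AND 93.8

Result:
id | kind     | reading
---+----------+--------
1  | pressure | 82.1   
2  | temp     | 61.7   
3  | humidity | 56.8   
5  | motion   | 89.3   
6  | sound    | 83.7   
7  | co2      | 51.2   
8  | pressure | 63.8   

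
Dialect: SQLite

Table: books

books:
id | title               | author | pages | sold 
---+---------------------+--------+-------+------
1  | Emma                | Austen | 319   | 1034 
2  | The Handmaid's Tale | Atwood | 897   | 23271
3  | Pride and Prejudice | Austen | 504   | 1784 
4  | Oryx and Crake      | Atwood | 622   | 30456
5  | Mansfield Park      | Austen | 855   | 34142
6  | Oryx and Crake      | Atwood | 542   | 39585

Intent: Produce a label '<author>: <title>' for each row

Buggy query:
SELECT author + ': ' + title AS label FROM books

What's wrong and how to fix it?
Bug: '+' is numeric addition; on text columns SQLite converts them to 0 instead of concatenating

Fix: Use the || operator for string concatenation

Corrected query:
SELECT author || ': ' || title AS label FROM books

Result:
label                      
---------------------------
Austen: Emma               
Atwood: The Handmaid's Tale
Austen: Pride and Prejudice
Atwood: Oryx and Crake     
Austen: Mansfield Park     
Atwood: Oryx and Crake     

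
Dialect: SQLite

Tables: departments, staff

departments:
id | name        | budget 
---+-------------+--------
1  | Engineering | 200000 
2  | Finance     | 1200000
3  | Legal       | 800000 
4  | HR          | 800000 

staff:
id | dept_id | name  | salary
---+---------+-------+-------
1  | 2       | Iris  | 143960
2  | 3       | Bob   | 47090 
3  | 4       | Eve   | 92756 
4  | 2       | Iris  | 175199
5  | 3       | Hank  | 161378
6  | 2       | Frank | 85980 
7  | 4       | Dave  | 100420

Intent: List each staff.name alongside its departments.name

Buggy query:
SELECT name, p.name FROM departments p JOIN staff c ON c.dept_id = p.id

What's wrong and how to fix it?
Bug: 'name' exists in both joined tables, so the database can't tell which one is meant

Fix: Prefix ambiguous columns with the table alias

Corrected query:
SELECT c.name, p.name FROM departments p JOIN staff c ON c.dept_id = p.id

Result:
name  | name   
------+--------
Iris  | Finance
Bob   | Legal  
Eve   | HR     
Iris  | Finance
Hank  | Legal  
Frank | Finance
Dave  | HR     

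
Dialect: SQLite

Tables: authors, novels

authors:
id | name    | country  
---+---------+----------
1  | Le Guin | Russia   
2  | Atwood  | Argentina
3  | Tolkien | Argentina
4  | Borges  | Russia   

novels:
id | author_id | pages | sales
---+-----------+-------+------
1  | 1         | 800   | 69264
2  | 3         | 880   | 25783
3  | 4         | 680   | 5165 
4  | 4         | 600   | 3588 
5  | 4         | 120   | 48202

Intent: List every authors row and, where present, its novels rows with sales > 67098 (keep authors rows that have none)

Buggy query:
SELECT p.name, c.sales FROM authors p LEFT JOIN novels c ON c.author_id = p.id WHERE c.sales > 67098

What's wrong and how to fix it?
Bug: Filtering c.sales in WHERE discards the NULL rows produced by LEFT JOIN, turning it into an inner join

Fix: Put 'c.sales > 67098' in the JOIN's ON clause instead of WHERE

Corrected query:
SELECT p.name, c.sales FROM authors p LEFT JOIN novels c ON c.author_id = p.id AND c.sales > 67098

Result:
name    | sales
--------+------
Le Guin | 69264
Atwood  | NULL 
Tolkien | NULL 
Borges  | NULL 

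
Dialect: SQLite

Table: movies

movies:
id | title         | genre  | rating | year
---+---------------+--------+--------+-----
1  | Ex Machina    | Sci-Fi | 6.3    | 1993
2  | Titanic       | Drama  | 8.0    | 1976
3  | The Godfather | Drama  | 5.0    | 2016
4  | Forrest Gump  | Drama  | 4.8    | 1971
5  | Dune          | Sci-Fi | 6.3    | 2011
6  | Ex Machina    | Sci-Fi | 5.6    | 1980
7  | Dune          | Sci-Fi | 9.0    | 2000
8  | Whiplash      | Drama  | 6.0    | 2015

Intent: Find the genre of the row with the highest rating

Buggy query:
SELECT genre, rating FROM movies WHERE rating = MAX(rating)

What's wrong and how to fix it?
Bug: WHERE is evaluated per row; an aggregate over the whole table isn't defined there

Fix: Wrap MAX in a scalar subquery so WHERE compares against a single value

Corrected query:
SELECT genre, rating FROM movies WHERE rating = (SELECT MAX(rating) FROM movies)

Result:
genre  | rating
-------+-------
Sci-Fi | 9     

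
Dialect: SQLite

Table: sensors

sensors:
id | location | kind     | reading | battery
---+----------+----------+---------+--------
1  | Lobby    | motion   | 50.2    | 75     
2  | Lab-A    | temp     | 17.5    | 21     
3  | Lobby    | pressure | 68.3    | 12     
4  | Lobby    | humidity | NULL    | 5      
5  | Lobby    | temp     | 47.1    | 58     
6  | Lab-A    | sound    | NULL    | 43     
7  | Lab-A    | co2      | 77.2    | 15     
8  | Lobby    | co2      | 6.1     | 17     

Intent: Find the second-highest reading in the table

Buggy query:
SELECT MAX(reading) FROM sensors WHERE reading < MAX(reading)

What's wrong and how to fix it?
Bug: The inner MAX is an aggregate inside WHERE, which is not allowed

Fix: Compute the overall MAX in a subquery, then take MAX of rows below it

Corrected query:
SELECT MAX(reading) FROM sensors WHERE reading < (SELECT MAX(reading) FROM sensors)

Result:
MAX(reading)
------------
68.3        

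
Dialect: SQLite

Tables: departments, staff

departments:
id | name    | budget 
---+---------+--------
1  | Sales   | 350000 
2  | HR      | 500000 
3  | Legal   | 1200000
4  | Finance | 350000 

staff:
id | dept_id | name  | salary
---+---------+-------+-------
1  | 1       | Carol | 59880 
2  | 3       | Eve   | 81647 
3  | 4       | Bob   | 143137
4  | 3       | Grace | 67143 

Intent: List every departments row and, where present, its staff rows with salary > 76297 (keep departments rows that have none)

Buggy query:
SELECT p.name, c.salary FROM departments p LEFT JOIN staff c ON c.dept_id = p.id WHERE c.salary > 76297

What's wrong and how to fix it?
Bug: A WHERE condition on the right-hand table after LEFT JOIN drops unmatched parents

Fix: Put 'c.salary > 76297' in the JOIN's ON clause instead of WHERE

Corrected query:
SELECT p.name, c.salary FROM departments p LEFT JOIN staff c ON c.dept_id = p.id AND c.salary > 76297

Result:
name    | salary
--------+-------
Sales   | NULL  
HR      | NULL  
Legal   | 81647 
Finance | 143137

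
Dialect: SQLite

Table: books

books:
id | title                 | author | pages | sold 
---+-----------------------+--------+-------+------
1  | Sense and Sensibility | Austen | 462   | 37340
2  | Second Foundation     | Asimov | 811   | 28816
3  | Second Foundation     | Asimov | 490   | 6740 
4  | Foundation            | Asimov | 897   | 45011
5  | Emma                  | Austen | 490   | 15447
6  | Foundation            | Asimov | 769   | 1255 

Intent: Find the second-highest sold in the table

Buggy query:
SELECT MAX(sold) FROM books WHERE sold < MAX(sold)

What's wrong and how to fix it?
Bug: The inner MAX is an aggregate inside WHERE, which is not allowed

Fix: Put the inner MAX in a scalar subquery

Corrected query:
SELECT MAX(sold) FROM books WHERE sold < (SELECT MAX(sold) FROM books)

Result:
MAX(sold)
---------
37340    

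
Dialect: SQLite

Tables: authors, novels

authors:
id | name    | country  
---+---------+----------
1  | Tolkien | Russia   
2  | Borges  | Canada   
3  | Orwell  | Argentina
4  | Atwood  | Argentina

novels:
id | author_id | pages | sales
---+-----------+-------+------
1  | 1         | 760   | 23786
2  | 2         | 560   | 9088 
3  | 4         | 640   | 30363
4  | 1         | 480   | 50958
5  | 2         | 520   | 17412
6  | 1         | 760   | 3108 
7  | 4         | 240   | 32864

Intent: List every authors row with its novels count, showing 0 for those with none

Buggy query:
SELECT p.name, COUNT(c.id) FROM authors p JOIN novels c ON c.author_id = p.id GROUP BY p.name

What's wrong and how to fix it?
Bug: INNER JOIN drops authors rows that have no matching novels rows

Fix: Switch to LEFT JOIN to retain unmatched parent rows

Corrected query:
SELECT p.name, COUNT(c.id) FROM authors p LEFT JOIN novels c ON c.author_id = p.id GROUP BY p.name

Result:
name    | COUNT(c.id)
--------+------------
Atwood  | 2          
Borges  | 2          
Orwell  | 0          
Tolkien | 3          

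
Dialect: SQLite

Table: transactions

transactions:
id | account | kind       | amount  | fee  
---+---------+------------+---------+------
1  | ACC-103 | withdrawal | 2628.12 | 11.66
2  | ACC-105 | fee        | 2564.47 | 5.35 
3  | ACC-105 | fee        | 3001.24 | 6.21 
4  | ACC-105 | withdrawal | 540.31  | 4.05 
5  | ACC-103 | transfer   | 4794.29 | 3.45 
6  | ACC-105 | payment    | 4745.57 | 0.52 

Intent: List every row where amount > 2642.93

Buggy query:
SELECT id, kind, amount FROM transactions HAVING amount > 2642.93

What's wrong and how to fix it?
Bug: HAVING filters the output of aggregation, but this query has no GROUP BY and no aggregate functions, so SQLite rejects it (HAVING clause on a non-aggregate query); the condition here is per row

Fix: Replace HAVING with WHERE since the condition applies to individual rows

Corrected query:
SELECT id, kind, amount FROM transactions WHERE amount > 2642.93

Result:
id | kind     | amount 
---+----------+--------
3  | fee      | 3001.24
5  | transfer | 4794.29
6  | payment  | 4745.57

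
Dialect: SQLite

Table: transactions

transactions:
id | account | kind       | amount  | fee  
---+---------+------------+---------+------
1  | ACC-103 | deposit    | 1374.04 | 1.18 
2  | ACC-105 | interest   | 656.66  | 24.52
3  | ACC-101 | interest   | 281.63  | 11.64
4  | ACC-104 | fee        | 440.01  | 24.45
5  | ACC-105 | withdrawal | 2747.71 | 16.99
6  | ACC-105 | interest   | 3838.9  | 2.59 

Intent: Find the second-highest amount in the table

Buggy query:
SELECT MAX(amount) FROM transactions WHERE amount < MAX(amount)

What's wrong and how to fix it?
Bug: MAX(amount) on the right of the comparison is an aggregate-in-WHERE error

Fix: Compute the overall MAX in a subquery, then take MAX of rows below it

Corrected query:
SELECT MAX(amount) FROM transactions WHERE amount < (SELECT MAX(amount) FROM transactions)

Result:
MAX(amount)
-----------
2747.71    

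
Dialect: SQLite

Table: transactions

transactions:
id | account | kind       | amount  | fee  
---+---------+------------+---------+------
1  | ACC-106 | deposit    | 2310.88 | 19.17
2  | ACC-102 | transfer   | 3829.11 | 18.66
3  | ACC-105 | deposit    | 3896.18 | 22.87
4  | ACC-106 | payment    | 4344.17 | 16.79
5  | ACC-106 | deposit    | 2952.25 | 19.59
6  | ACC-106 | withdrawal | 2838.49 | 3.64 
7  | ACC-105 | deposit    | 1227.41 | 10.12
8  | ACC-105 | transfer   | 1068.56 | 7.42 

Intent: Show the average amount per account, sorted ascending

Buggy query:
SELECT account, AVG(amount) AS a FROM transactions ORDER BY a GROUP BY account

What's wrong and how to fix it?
Bug: GROUP BY must precede ORDER BY

Fix: Move ORDER BY to the end, after GROUP BY

Corrected query:
SELECT account, AVG(amount) AS a FROM transactions GROUP BY account ORDER BY a

Result:
account | a        
--------+----------
ACC-105 | 2064.05  
ACC-106 | 3111.4475
ACC-102 | 3829.11  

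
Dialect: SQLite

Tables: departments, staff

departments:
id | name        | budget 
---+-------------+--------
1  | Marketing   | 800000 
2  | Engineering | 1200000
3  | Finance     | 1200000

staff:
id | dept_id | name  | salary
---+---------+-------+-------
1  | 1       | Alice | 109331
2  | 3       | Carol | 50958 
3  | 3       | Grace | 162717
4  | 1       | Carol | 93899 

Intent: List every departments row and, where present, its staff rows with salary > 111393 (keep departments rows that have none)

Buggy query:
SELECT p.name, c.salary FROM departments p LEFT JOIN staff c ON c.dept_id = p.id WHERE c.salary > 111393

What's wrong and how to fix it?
Bug: A WHERE condition on the right-hand table after LEFT JOIN drops unmatched parents

Fix: Put 'c.salary > 111393' in the JOIN's ON clause instead of WHERE

Corrected query:
SELECT p.name, c.salary FROM departments p LEFT JOIN staff c ON c.dept_id = p.id AND c.salary > 111393

Result:
name        | salary
------------+-------
Marketing   | NULL  
Engineering | NULL  
Finance     | 162717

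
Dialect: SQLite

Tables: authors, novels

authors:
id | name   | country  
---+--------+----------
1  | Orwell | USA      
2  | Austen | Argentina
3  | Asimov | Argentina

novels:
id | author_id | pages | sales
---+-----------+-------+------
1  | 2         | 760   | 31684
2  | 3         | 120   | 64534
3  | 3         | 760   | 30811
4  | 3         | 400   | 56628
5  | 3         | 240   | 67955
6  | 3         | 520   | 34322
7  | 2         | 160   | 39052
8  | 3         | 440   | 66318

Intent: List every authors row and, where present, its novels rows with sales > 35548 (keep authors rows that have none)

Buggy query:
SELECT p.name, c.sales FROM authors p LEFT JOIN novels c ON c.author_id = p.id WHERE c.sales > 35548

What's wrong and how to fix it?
Bug: Filtering c.sales in WHERE discards the NULL rows produced by LEFT JOIN, turning it into an inner join

Fix: Move the right-table condition into the ON clause so unmatched parents are kept

Corrected query:
SELECT p.name, c.sales FROM authors p LEFT JOIN novels c ON c.author_id = p.id AND c.sales > 35548

Result:
name   | sales
-------+------
Orwell | NULL 
Austen | 39052
Asimov | 56628
Asimov | 64534
Asimov | 66318
Asimov | 67955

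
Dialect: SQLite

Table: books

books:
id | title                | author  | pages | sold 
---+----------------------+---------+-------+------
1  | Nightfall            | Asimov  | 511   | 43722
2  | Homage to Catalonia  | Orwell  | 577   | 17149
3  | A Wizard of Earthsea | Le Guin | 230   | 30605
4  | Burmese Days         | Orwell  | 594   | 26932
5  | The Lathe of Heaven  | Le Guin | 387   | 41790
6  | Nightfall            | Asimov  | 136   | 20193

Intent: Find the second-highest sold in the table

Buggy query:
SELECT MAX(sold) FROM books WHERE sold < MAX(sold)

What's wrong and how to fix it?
Bug: MAX(sold) on the right of the comparison is an aggregate-in-WHERE error

Fix: Compute the overall MAX in a subquery, then take MAX of rows below it

Corrected query:
SELECT MAX(sold) FROM books WHERE sold < (SELECT MAX(sold) FROM books)

Result:
MAX(sold)
---------
41790    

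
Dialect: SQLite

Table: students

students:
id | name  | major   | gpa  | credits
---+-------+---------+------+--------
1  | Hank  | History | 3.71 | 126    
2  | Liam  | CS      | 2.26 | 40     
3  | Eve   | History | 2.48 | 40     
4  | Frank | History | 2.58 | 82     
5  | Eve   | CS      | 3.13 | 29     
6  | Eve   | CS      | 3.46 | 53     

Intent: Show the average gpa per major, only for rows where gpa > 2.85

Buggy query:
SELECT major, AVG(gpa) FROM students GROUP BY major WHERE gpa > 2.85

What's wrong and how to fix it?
Bug: Row-level WHERE must come before GROUP BY in the clause order

Fix: Place WHERE between FROM and GROUP BY

Corrected query:
SELECT major, AVG(gpa) FROM students WHERE gpa > 2.85 GROUP BY major

Result:
major   | AVG(gpa)
--------+---------
CS      | 3.295   
History | 3.71    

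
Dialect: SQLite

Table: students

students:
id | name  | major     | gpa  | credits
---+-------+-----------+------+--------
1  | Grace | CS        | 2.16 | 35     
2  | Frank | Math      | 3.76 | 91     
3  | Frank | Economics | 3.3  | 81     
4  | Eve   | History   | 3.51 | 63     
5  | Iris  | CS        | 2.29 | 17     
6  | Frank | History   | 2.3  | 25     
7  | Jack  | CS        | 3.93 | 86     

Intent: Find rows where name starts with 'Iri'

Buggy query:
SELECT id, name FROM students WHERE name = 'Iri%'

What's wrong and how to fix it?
Bug: '=' compares the literal string including the % character; pattern matching needs LIKE

Fix: Use LIKE for wildcard pattern matching

Corrected query:
SELECT id, name FROM students WHERE name LIKE 'Iri%'

Result:
id | name
---+-----
5  | Iris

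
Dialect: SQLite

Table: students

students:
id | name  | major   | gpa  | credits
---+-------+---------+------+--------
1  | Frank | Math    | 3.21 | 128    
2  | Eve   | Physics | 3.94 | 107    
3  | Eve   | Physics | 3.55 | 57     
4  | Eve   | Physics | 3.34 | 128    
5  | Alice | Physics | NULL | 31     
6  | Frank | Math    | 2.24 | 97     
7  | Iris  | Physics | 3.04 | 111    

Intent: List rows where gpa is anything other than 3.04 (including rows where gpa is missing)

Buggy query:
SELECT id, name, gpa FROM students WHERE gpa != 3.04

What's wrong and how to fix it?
Bug: Inequality against NULL is unknown, not true; rows with NULL are dropped

Fix: Handle NULL separately with IS NULL alongside the inequality

Corrected query:
SELECT id, name, gpa FROM students WHERE gpa != 3.04 OR gpa IS NULL

Result:
id | name  | gpa 
---+-------+-----
1  | Frank | 3.21
2  | Eve   | 3.94
3  | Eve   | 3.55
4  | Eve   | 3.34
5  | Alice | NULL
6  | Frank | 2.24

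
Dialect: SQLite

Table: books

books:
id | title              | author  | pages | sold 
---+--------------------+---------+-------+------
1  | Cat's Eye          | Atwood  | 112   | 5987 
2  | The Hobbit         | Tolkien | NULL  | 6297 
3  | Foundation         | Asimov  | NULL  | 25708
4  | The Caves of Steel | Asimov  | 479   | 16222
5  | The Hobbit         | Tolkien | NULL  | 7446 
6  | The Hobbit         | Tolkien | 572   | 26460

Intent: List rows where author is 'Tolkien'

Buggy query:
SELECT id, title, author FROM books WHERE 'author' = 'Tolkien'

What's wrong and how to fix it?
Bug: Single quotes denote string literals in SQL; the column name is being compared as a constant string

Fix: Reference the column as author without single quotes

Corrected query:
SELECT id, title, author FROM books WHERE author = 'Tolkien'

Result:
id | title      | author 
---+------------+--------
2  | The Hobbit | Tolkien
5  | The Hobbit | Tolkien
6  | The Hobbit | Tolkien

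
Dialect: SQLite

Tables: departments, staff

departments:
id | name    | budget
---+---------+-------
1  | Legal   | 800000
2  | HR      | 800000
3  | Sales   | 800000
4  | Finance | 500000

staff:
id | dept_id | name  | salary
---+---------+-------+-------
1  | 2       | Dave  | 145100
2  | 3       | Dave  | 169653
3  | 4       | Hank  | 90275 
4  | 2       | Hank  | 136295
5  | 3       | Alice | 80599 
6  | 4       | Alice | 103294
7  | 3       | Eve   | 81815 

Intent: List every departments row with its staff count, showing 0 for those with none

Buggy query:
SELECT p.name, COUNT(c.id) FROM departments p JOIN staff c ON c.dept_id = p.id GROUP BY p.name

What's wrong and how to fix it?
Bug: An inner join excludes parents with zero children

Fix: Use LEFT JOIN so parents without children still appear (COUNT(c.id) gives 0)

Corrected query:
SELECT p.name, COUNT(c.id) FROM departments p LEFT JOIN staff c ON c.dept_id = p.id GROUP BY p.name

Result:
name    | COUNT(c.id)
--------+------------
Finance | 2          
HR      | 2          
Legal   | 0          
Sales   | 3          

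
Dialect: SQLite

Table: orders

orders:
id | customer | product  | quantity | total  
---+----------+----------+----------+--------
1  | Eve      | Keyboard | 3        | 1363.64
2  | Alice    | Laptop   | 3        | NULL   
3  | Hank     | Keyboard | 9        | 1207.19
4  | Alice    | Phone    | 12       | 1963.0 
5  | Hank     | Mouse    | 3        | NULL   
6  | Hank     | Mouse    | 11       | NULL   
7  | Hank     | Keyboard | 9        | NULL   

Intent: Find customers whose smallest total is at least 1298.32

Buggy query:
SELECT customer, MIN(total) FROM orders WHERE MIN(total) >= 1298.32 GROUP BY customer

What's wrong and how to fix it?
Bug: MIN() in WHERE is a misuse of aggregate

Fix: Replace WHERE with HAVING after the GROUP BY

Corrected query:
SELECT customer, MIN(total) FROM orders GROUP BY customer HAVING MIN(total) >= 1298.32

Result:
customer | MIN(total)
---------+-----------
Alice    | 1963      
Eve      | 1363.64   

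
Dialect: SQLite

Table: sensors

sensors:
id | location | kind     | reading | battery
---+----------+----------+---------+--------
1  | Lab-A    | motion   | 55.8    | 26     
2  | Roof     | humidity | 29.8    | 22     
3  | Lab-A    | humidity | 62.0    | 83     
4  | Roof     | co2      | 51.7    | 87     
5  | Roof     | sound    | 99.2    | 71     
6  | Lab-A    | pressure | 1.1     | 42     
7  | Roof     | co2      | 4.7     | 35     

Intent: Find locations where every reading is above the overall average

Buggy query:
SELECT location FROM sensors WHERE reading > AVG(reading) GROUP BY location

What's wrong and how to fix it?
Bug: AVG() is an aggregate; it can't sit directly in WHERE

Fix: Compute the overall average in a scalar subquery and compare each group's MIN against it in HAVING

Corrected query:
SELECT location FROM sensors GROUP BY location HAVING MIN(reading) > (SELECT AVG(reading) FROM sensors)

Result:
(no rows)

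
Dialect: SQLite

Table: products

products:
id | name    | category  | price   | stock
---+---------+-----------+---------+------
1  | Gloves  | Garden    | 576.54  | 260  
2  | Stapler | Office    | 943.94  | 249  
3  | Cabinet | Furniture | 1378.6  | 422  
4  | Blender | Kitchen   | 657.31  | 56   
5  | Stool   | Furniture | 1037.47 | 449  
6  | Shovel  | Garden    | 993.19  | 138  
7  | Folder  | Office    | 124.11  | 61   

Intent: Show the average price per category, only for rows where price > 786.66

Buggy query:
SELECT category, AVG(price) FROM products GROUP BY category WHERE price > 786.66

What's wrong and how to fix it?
Bug: WHERE cannot follow GROUP BY

Fix: Move the WHERE clause before GROUP BY

Corrected query:
SELECT category, AVG(price) FROM products WHERE price > 786.66 GROUP BY category

Result:
category  | AVG(price)
----------+-----------
Furniture | 1208.035  
Garden    | 993.19    
Office    | 943.94    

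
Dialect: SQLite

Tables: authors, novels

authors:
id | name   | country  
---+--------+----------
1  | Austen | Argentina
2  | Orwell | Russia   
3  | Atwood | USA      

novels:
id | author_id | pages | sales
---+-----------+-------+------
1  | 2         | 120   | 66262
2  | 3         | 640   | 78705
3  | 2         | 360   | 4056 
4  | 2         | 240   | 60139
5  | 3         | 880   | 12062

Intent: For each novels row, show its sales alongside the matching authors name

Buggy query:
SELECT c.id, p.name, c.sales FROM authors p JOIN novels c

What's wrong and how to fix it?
Bug: Missing join condition: each novels row is matched to all authors rows instead of just its own

Fix: Specify the join condition linking the foreign key to the parent id

Corrected query:
SELECT c.id, p.name, c.sales FROM authors p JOIN novels c ON c.author_id = p.id

Result:
id | name   | sales
---+--------+------
1  | Orwell | 66262
2  | Atwood | 78705
3  | Orwell | 4056 
4  | Orwell | 60139
5  | Atwood | 12062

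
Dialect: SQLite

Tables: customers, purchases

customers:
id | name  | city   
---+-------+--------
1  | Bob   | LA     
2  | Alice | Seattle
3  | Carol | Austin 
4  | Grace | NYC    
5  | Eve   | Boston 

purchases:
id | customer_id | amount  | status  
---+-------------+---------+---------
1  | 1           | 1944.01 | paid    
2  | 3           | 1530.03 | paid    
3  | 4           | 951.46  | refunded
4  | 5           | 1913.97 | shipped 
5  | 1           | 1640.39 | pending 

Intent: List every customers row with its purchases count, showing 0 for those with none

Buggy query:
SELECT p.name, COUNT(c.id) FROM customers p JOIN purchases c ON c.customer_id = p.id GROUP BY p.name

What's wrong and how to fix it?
Bug: INNER JOIN drops customers rows that have no matching purchases rows

Fix: Switch to LEFT JOIN to retain unmatched parent rows

Corrected query:
SELECT p.name, COUNT(c.id) FROM customers p LEFT JOIN purchases c ON c.customer_id = p.id GROUP BY p.name

Result:
name  | COUNT(c.id)
------+------------
Alice | 0          
Bob   | 2          
Carol | 1          
Eve   | 1          
Grace | 1          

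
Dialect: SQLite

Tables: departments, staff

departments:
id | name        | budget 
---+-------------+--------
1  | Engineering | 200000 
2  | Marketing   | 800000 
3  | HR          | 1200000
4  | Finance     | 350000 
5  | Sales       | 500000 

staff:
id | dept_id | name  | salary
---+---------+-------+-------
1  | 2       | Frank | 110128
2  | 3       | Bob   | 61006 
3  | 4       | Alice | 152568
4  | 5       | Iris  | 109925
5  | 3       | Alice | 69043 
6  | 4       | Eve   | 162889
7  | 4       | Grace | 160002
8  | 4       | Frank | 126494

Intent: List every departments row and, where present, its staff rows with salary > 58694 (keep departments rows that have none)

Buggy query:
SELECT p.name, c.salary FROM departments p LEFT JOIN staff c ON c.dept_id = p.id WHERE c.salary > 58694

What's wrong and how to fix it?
Bug: Filtering c.salary in WHERE discards the NULL rows produced by LEFT JOIN, turning it into an inner join

Fix: Move the right-table condition into the ON clause so unmatched parents are kept

Corrected query:
SELECT p.name, c.salary FROM departments p LEFT JOIN staff c ON c.dept_id = p.id AND c.salary > 58694

Result:
name        | salary
------------+-------
Engineering | NULL  
Marketing   | 110128
HR          | 61006 
HR          | 69043 
Finance     | 126494
Finance     | 152568
Finance     | 160002
Finance     | 162889
Sales       | 109925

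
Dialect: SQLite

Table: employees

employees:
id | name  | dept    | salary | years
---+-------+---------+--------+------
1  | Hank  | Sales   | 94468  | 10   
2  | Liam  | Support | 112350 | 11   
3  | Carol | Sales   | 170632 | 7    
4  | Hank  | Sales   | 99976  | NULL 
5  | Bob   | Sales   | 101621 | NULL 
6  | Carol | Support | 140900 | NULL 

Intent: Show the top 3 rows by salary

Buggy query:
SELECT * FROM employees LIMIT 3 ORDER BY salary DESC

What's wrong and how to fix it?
Bug: ORDER BY cannot follow LIMIT; LIMIT is the final clause

Fix: Sort with ORDER BY, then apply LIMIT

Corrected query:
SELECT * FROM employees ORDER BY salary DESC LIMIT 3

Result:
id | name  | dept    | salary | years
---+-------+---------+--------+------
3  | Carol | Sales   | 170632 | 7    
6  | Carol | Support | 140900 | NULL 
2  | Liam  | Support | 112350 | 11   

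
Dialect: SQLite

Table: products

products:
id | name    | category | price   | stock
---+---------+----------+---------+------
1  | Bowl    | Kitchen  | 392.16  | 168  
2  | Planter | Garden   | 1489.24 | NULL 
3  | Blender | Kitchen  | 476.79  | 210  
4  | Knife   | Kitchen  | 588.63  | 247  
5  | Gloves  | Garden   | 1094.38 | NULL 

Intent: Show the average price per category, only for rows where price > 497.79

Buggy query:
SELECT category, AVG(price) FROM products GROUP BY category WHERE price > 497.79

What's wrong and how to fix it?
Bug: WHERE cannot follow GROUP BY

Fix: Place WHERE between FROM and GROUP BY

Corrected query:
SELECT category, AVG(price) FROM products WHERE price > 497.79 GROUP BY category

Result:
category | AVG(price)
---------+-----------
Garden   | 1291.81   
Kitchen  | 588.63    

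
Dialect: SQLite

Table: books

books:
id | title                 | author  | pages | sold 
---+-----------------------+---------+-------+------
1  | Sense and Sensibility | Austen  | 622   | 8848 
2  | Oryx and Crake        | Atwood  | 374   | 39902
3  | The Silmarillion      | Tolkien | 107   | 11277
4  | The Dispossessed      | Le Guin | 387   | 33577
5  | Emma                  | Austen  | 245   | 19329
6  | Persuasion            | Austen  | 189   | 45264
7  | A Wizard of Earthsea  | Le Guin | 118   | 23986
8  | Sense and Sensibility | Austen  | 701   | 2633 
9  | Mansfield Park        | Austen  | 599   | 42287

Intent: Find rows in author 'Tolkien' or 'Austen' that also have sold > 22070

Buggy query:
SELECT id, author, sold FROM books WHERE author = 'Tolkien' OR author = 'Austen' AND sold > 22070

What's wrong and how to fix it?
Bug: AND binds tighter than OR, so this parses as author = 'Tolkien' OR (author = 'Austen' AND sold > 22070)

Fix: Add parentheses around the OR so the AND applies to both alternatives

Corrected query:
SELECT id, author, sold FROM books WHERE (author = 'Tolkien' OR author = 'Austen') AND sold > 22070

Result:
id | author | sold 
---+--------+------
6  | Austen | 45264
9  | Austen | 42287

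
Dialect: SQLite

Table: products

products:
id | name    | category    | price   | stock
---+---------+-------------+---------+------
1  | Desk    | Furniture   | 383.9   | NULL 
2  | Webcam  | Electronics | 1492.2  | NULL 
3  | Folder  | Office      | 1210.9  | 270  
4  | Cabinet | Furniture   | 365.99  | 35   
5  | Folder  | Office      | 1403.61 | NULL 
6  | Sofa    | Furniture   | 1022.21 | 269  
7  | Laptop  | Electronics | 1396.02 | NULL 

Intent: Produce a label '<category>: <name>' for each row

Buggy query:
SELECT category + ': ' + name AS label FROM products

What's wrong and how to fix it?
Bug: SQLite uses || for string concatenation; + coerces text to numbers (yielding 0)

Fix: Replace + with || to concatenate text

Corrected query:
SELECT category || ': ' || name AS label FROM products

Result:
label              
-------------------
Furniture: Desk    
Electronics: Webcam
Office: Folder     
Furniture: Cabinet 
Office: Folder     
Furniture: Sofa    
Electronics: Laptop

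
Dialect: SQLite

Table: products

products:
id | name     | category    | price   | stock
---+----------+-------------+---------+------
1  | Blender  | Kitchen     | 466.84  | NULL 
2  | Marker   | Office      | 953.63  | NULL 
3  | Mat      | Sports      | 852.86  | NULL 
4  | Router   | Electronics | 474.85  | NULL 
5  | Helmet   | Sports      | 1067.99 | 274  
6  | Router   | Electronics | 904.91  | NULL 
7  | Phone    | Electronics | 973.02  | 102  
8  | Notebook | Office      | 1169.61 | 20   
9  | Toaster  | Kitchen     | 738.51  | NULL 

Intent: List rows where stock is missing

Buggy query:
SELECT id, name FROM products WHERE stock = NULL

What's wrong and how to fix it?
Bug: '= NULL' is always unknown in SQL three-valued logic, so no rows match

Fix: Replace '= NULL' with 'IS NULL'

Corrected query:
SELECT id, name FROM products WHERE stock IS NULL

Result:
id | name   
---+--------
1  | Blender
2  | Marker 
3  | Mat    
4  | Router 
6  | Router 
9  | Toaster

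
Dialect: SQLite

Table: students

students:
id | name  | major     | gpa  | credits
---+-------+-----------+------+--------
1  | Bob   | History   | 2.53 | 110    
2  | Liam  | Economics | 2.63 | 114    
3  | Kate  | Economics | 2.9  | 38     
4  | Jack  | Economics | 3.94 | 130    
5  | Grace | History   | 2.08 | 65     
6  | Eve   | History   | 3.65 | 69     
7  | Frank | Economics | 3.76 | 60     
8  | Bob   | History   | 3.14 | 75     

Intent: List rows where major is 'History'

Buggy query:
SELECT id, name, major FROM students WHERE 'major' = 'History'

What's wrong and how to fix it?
Bug: 'major' in single quotes is a string literal, not the column; the comparison is literal-vs-literal and never true

Fix: Reference the column as major without single quotes

Corrected query:
SELECT id, name, major FROM students WHERE major = 'History'

Result:
id | name  | major  
---+-------+--------
1  | Bob   | History
5  | Grace | History
6  | Eve   | History
8  | Bob   | History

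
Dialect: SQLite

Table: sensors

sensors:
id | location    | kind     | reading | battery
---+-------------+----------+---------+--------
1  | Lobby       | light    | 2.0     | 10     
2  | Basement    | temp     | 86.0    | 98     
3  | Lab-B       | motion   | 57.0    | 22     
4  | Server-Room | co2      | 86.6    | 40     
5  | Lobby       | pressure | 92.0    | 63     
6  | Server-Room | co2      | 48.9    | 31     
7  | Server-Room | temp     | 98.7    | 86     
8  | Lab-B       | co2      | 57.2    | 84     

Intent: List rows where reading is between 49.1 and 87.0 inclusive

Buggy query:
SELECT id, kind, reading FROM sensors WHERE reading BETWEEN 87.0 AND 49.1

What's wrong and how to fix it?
Bug: BETWEEN expects the lower bound first; with 87.0 AND 49.1 the range is empty

Fix: Swap the bounds so the smaller value comes first

Corrected query:
SELECT id, kind, reading FROM sensors WHERE reading BETWEEN 49.1 AND 87.0

Result:
id | kind   | reading
---+--------+--------
2  | temp   | 86     
3  | motion | 57     
4  | co2    | 86.6   
8  | co2    | 57.2   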